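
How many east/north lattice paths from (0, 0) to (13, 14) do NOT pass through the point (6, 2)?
Number of paths = 18647436

Total paths from (0, 0) to (13, 14): C(27, 13) = 20058300. Paths through (6, 2): (paths (0, 0) → (6, 2)) × (paths (6, 2) → (13, 14)) = C(8, 6) · C(19, 7) = 28 · 50388 = 1410864. Avoidance count = 20058300 − 1410864 = 18647436.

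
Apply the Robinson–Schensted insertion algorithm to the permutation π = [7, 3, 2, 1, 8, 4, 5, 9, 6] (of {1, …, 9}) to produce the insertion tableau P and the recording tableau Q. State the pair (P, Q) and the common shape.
P = [1, 4, 5, 6] / [2, 8, 9] / [3] / [7];  Q = [1, 5, 7, 8] / [2, 6, 9] / [3] / [4];  common shape = (4, 3, 1, 1)

Row-insert the values π_1, π_2, … into P one at a time, bumping the leftmost entry strictly greater than the inserted value down to the next row. The recording tableau Q records, in position (i, j), the step at which that cell was added to P.
  Insert 7 (step 1): P = [7];  Q = [1]
  Insert 3 (step 2): P = [3] / [7];  Q = [1] / [2]
  Insert 2 (step 3): P = [2] / [3] / [7];  Q = [1] / [2] / [3]
  Insert 1 (step 4): P = [1] / [2] / [3] / [7];  Q = [1] / [2] / [3] / [4]
  Insert 8 (step 5): P = [1, 8] / [2] / [3] / [7];  Q = [1, 5] / [2] / [3] / [4]
  Insert 4 (step 6): P = [1, 4] / [2, 8] / [3] / [7];  Q = [1, 5] / [2, 6] / [3] / [4]
  Insert 5 (step 7): P = [1, 4, 5] / [2, 8] / [3] / [7];  Q = [1, 5, 7] / [2, 6] / [3] / [4]
  Insert 9 (step 8): P = [1, 4, 5, 9] / [2, 8] / [3] / [7];  Q = [1, 5, 7, 8] / [2, 6] / [3] / [4]
  Insert 6 (step 9): P = [1, 4, 5, 6] / [2, 8, 9] / [3] / [7];  Q = [1, 5, 7, 8] / [2, 6, 9] / [3] / [4]
Final shape: (4, 3, 1, 1).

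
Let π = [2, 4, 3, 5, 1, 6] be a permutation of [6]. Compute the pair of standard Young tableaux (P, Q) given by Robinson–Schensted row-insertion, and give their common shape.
P = [1, 3, 5, 6] / [2] / [4];  Q = [1, 2, 4, 6] / [3] / [5];  common shape = (4, 1, 1)

Row-insert the values π_1, π_2, … into P one at a time, bumping the leftmost entry strictly greater than the inserted value down to the next row. The recording tableau Q records, in position (i, j), the step at which that cell was added to P.
  Insert 2 (step 1): P = [2];  Q = [1]
  Insert 4 (step 2): P = [2, 4];  Q = [1, 2]
  Insert 3 (step 3): P = [2, 3] / [4];  Q = [1, 2] / [3]
  Insert 5 (step 4): P = [2, 3, 5] / [4];  Q = [1, 2, 4] / [3]
  Insert 1 (step 5): P = [1, 3, 5] / [2] / [4];  Q = [1, 2, 4] / [3] / [5]
  Insert 6 (step 6): P = [1, 3, 5, 6] / [2] / [4];  Q = [1, 2, 4, 6] / [3] / [5]
Final shape: (4, 1, 1).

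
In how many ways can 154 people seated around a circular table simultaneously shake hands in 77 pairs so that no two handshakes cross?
C_77 = 18793142726809884575211361279087545193250040

These noncrossing handshakes are counted by the Catalan number C_n = (1/(n + 1)) · C(2n, n). For n = 77: C_77 = (1/78) · C(154, 77) = 1465865132691170996866486179768828525073503120/78 = 18793142726809884575211361279087545193250040.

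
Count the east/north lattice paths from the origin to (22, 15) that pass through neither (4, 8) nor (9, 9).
Number of paths = 7887677460

Inclusion–exclusion. Total paths: C(37, 22) = 9364199760. Through P₁: C(12, 4)·C(25, 18) = 237946500. Through P₂: C(18, 9)·C(19, 13) = 1319157840. Since P₁ is strictly southwest of P₂, a monotone path through both must visit P₁ then P₂; paths through both = C(12, 4)·C(6, 5)·C(19, 13) = 80582040. Avoid both = 9364199760 − 237946500 − 1319157840 + 80582040 = 7887677460.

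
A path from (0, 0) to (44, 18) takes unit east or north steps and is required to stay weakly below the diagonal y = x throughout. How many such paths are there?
Number of paths = 1109448779376105

By the reflection principle (André's argument), the number of monotone paths to (44, 18) with n ≤ m that never go above y = x is C(62, 44) − C(62, 45) = 1849081298960175 − 739632519584070 = 1109448779376105.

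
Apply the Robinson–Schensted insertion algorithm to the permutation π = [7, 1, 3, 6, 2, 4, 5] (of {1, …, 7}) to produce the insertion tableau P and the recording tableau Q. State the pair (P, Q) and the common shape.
P = [1, 2, 4, 5] / [3, 6] / [7];  Q = [1, 3, 4, 7] / [2, 6] / [5];  common shape = (4, 2, 1)

Row-insert the values π_1, π_2, … into P one at a time, bumping the leftmost entry strictly greater than the inserted value down to the next row. The recording tableau Q records, in position (i, j), the step at which that cell was added to P.
  Insert 7 (step 1): P = [7];  Q = [1]
  Insert 1 (step 2): P = [1] / [7];  Q = [1] / [2]
  Insert 3 (step 3): P = [1, 3] / [7];  Q = [1, 3] / [2]
  Insert 6 (step 4): P = [1, 3, 6] / [7];  Q = [1, 3, 4] / [2]
  Insert 2 (step 5): P = [1, 2, 6] / [3] / [7];  Q = [1, 3, 4] / [2] / [5]
  Insert 4 (step 6): P = [1, 2, 4] / [3, 6] / [7];  Q = [1, 3, 4] / [2, 6] / [5]
  Insert 5 (step 7): P = [1, 2, 4, 5] / [3, 6] / [7];  Q = [1, 3, 4, 7] / [2, 6] / [5]
Final shape: (4, 2, 1).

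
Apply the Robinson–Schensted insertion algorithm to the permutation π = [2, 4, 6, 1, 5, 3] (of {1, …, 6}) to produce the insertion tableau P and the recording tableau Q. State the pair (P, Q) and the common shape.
P = [1, 3, 5] / [2, 4] / [6];  Q = [1, 2, 3] / [4, 5] / [6];  common shape = (3, 2, 1)

Row-insert the values π_1, π_2, … into P one at a time, bumping the leftmost entry strictly greater than the inserted value down to the next row. The recording tableau Q records, in position (i, j), the step at which that cell was added to P.
  Insert 2 (step 1): P = [2];  Q = [1]
  Insert 4 (step 2): P = [2, 4];  Q = [1, 2]
  Insert 6 (step 3): P = [2, 4, 6];  Q = [1, 2, 3]
  Insert 1 (step 4): P = [1, 4, 6] / [2];  Q = [1, 2, 3] / [4]
  Insert 5 (step 5): P = [1, 4, 5] / [2, 6];  Q = [1, 2, 3] / [4, 5]
  Insert 3 (step 6): P = [1, 3, 5] / [2, 4] / [6];  Q = [1, 2, 3] / [4, 5] / [6]
Final shape: (3, 2, 1).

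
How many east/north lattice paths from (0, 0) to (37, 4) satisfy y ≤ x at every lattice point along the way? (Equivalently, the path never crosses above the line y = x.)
Number of paths = 90610

By the reflection principle (André's argument), the number of monotone paths to (37, 4) with n ≤ m that never go above y = x is C(41, 37) − C(41, 38) = 101270 − 10660 = 90610.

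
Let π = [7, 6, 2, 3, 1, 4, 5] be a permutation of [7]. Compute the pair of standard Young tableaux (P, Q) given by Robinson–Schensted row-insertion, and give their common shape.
P = [1, 3, 4, 5] / [2] / [6] / [7];  Q = [1, 4, 6, 7] / [2] / [3] / [5];  common shape = (4, 1, 1, 1)

Row-insert the values π_1, π_2, … into P one at a time, bumping the leftmost entry strictly greater than the inserted value down to the next row. The recording tableau Q records, in position (i, j), the step at which that cell was added to P.
  Insert 7 (step 1): P = [7];  Q = [1]
  Insert 6 (step 2): P = [6] / [7];  Q = [1] / [2]
  Insert 2 (step 3): P = [2] / [6] / [7];  Q = [1] / [2] / [3]
  Insert 3 (step 4): P = [2, 3] / [6] / [7];  Q = [1, 4] / [2] / [3]
  Insert 1 (step 5): P = [1, 3] / [2] / [6] / [7];  Q = [1, 4] / [2] / [3] / [5]
  Insert 4 (step 6): P = [1, 3, 4] / [2] / [6] / [7];  Q = [1, 4, 6] / [2] / [3] / [5]
  Insert 5 (step 7): P = [1, 3, 4, 5] / [2] / [6] / [7];  Q = [1, 4, 6, 7] / [2] / [3] / [5]
Final shape: (4, 1, 1, 1).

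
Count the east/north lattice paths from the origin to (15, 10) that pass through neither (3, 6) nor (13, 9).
Number of paths = 1695692

Inclusion–exclusion. Total paths: C(25, 15) = 3268760. Through P₁: C(9, 3)·C(16, 12) = 152880. Through P₂: C(22, 13)·C(3, 2) = 1492260. Since P₁ is strictly southwest of P₂, a monotone path through both must visit P₁ then P₂; paths through both = C(9, 3)·C(13, 10)·C(3, 2) = 72072. Avoid both = 3268760 − 152880 − 1492260 + 72072 = 1695692.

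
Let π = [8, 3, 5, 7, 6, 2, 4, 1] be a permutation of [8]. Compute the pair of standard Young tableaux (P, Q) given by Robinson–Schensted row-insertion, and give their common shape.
P = [1, 4, 6] / [2, 5] / [3] / [7] / [8];  Q = [1, 3, 4] / [2, 7] / [5] / [6] / [8];  common shape = (3, 2, 1, 1, 1)

Row-insert the values π_1, π_2, … into P one at a time, bumping the leftmost entry strictly greater than the inserted value down to the next row. The recording tableau Q records, in position (i, j), the step at which that cell was added to P.
  Insert 8 (step 1): P = [8];  Q = [1]
  Insert 3 (step 2): P = [3] / [8];  Q = [1] / [2]
  Insert 5 (step 3): P = [3, 5] / [8];  Q = [1, 3] / [2]
  Insert 7 (step 4): P = [3, 5, 7] / [8];  Q = [1, 3, 4] / [2]
  Insert 6 (step 5): P = [3, 5, 6] / [7] / [8];  Q = [1, 3, 4] / [2] / [5]
  Insert 2 (step 6): P = [2, 5, 6] / [3] / [7] / [8];  Q = [1, 3, 4] / [2] / [5] / [6]
  Insert 4 (step 7): P = [2, 4, 6] / [3, 5] / [7] / [8];  Q = [1, 3, 4] / [2, 7] / [5] / [6]
  Insert 1 (step 8): P = [1, 4, 6] / [2, 5] / [3] / [7] / [8];  Q = [1, 3, 4] / [2, 7] / [5] / [6] / [8]
Final shape: (3, 2, 1, 1, 1).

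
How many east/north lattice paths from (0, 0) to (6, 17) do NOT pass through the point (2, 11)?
Number of paths = 84567

Total paths from (0, 0) to (6, 17): C(23, 6) = 100947. Paths through (2, 11): (paths (0, 0) → (2, 11)) × (paths (2, 11) → (6, 17)) = C(13, 2) · C(10, 4) = 78 · 210 = 16380. Avoidance count = 100947 − 16380 = 84567.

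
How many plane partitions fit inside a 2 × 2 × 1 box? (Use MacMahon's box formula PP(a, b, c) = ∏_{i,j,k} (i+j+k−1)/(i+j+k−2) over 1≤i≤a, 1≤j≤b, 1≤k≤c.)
PP(2, 2, 1) = 6

Evaluate the triple product over i = 1..2, j = 1..2, k = 1..1. The factors are (2/1) · (3/2) · (3/2) · (4/3). The numerators and denominators telescope so the product is an integer; carrying out the multiplication exactly gives PP(2, 2, 1) = 6.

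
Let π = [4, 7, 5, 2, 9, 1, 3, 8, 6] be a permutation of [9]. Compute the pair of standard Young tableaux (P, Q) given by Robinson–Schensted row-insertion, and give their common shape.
P = [1, 3, 6] / [2, 5, 8] / [4, 9] / [7];  Q = [1, 2, 5] / [3, 7, 8] / [4, 9] / [6];  common shape = (3, 3, 2, 1)

Row-insert the values π_1, π_2, … into P one at a time, bumping the leftmost entry strictly greater than the inserted value down to the next row. The recording tableau Q records, in position (i, j), the step at which that cell was added to P.
  Insert 4 (step 1): P = [4];  Q = [1]
  Insert 7 (step 2): P = [4, 7];  Q = [1, 2]
  Insert 5 (step 3): P = [4, 5] / [7];  Q = [1, 2] / [3]
  Insert 2 (step 4): P = [2, 5] / [4] / [7];  Q = [1, 2] / [3] / [4]
  Insert 9 (step 5): P = [2, 5, 9] / [4] / [7];  Q = [1, 2, 5] / [3] / [4]
  Insert 1 (step 6): P = [1, 5, 9] / [2] / [4] / [7];  Q = [1, 2, 5] / [3] / [4] / [6]
  Insert 3 (step 7): P = [1, 3, 9] / [2, 5] / [4] / [7];  Q = [1, 2, 5] / [3, 7] / [4] / [6]
  Insert 8 (step 8): P = [1, 3, 8] / [2, 5, 9] / [4] / [7];  Q = [1, 2, 5] / [3, 7, 8] / [4] / [6]
  Insert 6 (step 9): P = [1, 3, 6] / [2, 5, 8] / [4, 9] / [7];  Q = [1, 2, 5] / [3, 7, 8] / [4, 9] / [6]
Final shape: (3, 3, 2, 1).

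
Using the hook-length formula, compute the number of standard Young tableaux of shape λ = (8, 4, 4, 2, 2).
# SYT of shape (8, 4, 4, 2, 2) = 75582000

Hook-length formula: f^λ = n! / Π hook(c), product over all cells c of the Young diagram. For λ = (8, 4, 4, 2, 2), n = 20 boxes. Hook lengths by row (left-to-right, top-to-bottom): [12, 11, 8, 7, 4, 3, 2, 1]; [7, 6, 3, 2]; [6, 5, 2, 1]; [3, 2]; [2, 1]. Product of hooks = 32188907520. So f^λ = 20! / 32188907520 = 2432902008176640000 / 32188907520 = 75582000.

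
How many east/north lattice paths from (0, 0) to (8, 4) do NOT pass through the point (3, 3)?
Number of paths = 375

Total paths from (0, 0) to (8, 4): C(12, 8) = 495. Paths through (3, 3): (paths (0, 0) → (3, 3)) × (paths (3, 3) → (8, 4)) = C(6, 3) · C(6, 5) = 20 · 6 = 120. Avoidance count = 495 − 120 = 375.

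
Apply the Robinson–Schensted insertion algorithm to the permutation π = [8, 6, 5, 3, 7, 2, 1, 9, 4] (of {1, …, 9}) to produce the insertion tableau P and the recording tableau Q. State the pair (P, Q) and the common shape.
P = [1, 4, 9] / [2, 7] / [3] / [5] / [6] / [8];  Q = [1, 5, 8] / [2, 9] / [3] / [4] / [6] / [7];  common shape = (3, 2, 1, 1, 1, 1)

Row-insert the values π_1, π_2, … into P one at a time, bumping the leftmost entry strictly greater than the inserted value down to the next row. The recording tableau Q records, in position (i, j), the step at which that cell was added to P.
  Insert 8 (step 1): P = [8];  Q = [1]
  Insert 6 (step 2): P = [6] / [8];  Q = [1] / [2]
  Insert 5 (step 3): P = [5] / [6] / [8];  Q = [1] / [2] / [3]
  Insert 3 (step 4): P = [3] / [5] / [6] / [8];  Q = [1] / [2] / [3] / [4]
  Insert 7 (step 5): P = [3, 7] / [5] / [6] / [8];  Q = [1, 5] / [2] / [3] / [4]
  Insert 2 (step 6): P = [2, 7] / [3] / [5] / [6] / [8];  Q = [1, 5] / [2] / [3] / [4] / [6]
  Insert 1 (step 7): P = [1, 7] / [2] / [3] / [5] / [6] / [8];  Q = [1, 5] / [2] / [3] / [4] / [6] / [7]
  Insert 9 (step 8): P = [1, 7, 9] / [2] / [3] / [5] / [6] / [8];  Q = [1, 5, 8] / [2] / [3] / [4] / [6] / [7]
  Insert 4 (step 9): P = [1, 4, 9] / [2, 7] / [3] / [5] / [6] / [8];  Q = [1, 5, 8] / [2, 9] / [3] / [4] / [6] / [7]
Final shape: (3, 2, 1, 1, 1, 1).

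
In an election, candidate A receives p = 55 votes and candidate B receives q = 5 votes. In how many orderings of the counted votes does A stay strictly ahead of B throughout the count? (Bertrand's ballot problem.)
Strict-lead orderings = 4551260

Total orderings of the 60 votes with 55 for A: C(60, 55) = 5461512. By the Bertrand ballot formula (Cycle Lemma / reflection principle), the number of orderings in which A is strictly ahead of B throughout is (p − q)/(p + q) · C(p + q, p) = (55 − 5)/(55 + 5) · 5461512 = 4551260.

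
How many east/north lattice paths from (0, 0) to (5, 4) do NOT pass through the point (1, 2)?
Number of paths = 81

Total paths from (0, 0) to (5, 4): C(9, 5) = 126. Paths through (1, 2): (paths (0, 0) → (1, 2)) × (paths (1, 2) → (5, 4)) = C(3, 1) · C(6, 4) = 3 · 15 = 45. Avoidance count = 126 − 45 = 81.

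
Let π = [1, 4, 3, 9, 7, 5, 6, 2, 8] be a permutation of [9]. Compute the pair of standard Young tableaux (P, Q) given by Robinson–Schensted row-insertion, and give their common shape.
P = [1, 2, 5, 6, 8] / [3, 7] / [4] / [9];  Q = [1, 2, 4, 7, 9] / [3, 5] / [6] / [8];  common shape = (5, 2, 1, 1)

Row-insert the values π_1, π_2, … into P one at a time, bumping the leftmost entry strictly greater than the inserted value down to the next row. The recording tableau Q records, in position (i, j), the step at which that cell was added to P.
  Insert 1 (step 1): P = [1];  Q = [1]
  Insert 4 (step 2): P = [1, 4];  Q = [1, 2]
  Insert 3 (step 3): P = [1, 3] / [4];  Q = [1, 2] / [3]
  Insert 9 (step 4): P = [1, 3, 9] / [4];  Q = [1, 2, 4] / [3]
  Insert 7 (step 5): P = [1, 3, 7] / [4, 9];  Q = [1, 2, 4] / [3, 5]
  Insert 5 (step 6): P = [1, 3, 5] / [4, 7] / [9];  Q = [1, 2, 4] / [3, 5] / [6]
  Insert 6 (step 7): P = [1, 3, 5, 6] / [4, 7] / [9];  Q = [1, 2, 4, 7] / [3, 5] / [6]
  Insert 2 (step 8): P = [1, 2, 5, 6] / [3, 7] / [4] / [9];  Q = [1, 2, 4, 7] / [3, 5] / [6] / [8]
  Insert 8 (step 9): P = [1, 2, 5, 6, 8] / [3, 7] / [4] / [9];  Q = [1, 2, 4, 7, 9] / [3, 5] / [6] / [8]
Final shape: (5, 2, 1, 1).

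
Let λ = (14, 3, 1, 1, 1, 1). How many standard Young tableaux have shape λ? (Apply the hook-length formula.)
# SYT of shape (14, 3, 1, 1, 1, 1) = 1101600

Hook-length formula: f^λ = n! / Π hook(c), product over all cells c of the Young diagram. For λ = (14, 3, 1, 1, 1, 1), n = 21 boxes. Hook lengths by row (left-to-right, top-to-bottom): [19, 14, 13, 11, 10, 9, 8, 7, 6, 5, 4, 3, 2, 1]; [7, 2, 1]; [4]; [3]; [2]; [1]. Product of hooks = 46378850918400. So f^λ = 21! / 46378850918400 = 51090942171709440000 / 46378850918400 = 1101600.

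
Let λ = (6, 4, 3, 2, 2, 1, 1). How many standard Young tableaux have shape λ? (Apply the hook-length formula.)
# SYT of shape (6, 4, 3, 2, 2, 1, 1) = 64664600

Hook-length formula: f^λ = n! / Π hook(c), product over all cells c of the Young diagram. For λ = (6, 4, 3, 2, 2, 1, 1), n = 19 boxes. Hook lengths by row (left-to-right, top-to-bottom): [12, 9, 6, 4, 2, 1]; [9, 6, 3, 1]; [7, 4, 1]; [5, 2]; [4, 1]; [2]; [1]. Product of hooks = 1881169920. So f^λ = 19! / 1881169920 = 121645100408832000 / 1881169920 = 64664600.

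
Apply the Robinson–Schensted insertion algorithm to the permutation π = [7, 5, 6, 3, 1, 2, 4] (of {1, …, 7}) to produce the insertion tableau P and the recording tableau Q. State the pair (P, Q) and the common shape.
P = [1, 2, 4] / [3, 6] / [5] / [7];  Q = [1, 3, 7] / [2, 6] / [4] / [5];  common shape = (3, 2, 1, 1)

Row-insert the values π_1, π_2, … into P one at a time, bumping the leftmost entry strictly greater than the inserted value down to the next row. The recording tableau Q records, in position (i, j), the step at which that cell was added to P.
  Insert 7 (step 1): P = [7];  Q = [1]
  Insert 5 (step 2): P = [5] / [7];  Q = [1] / [2]
  Insert 6 (step 3): P = [5, 6] / [7];  Q = [1, 3] / [2]
  Insert 3 (step 4): P = [3, 6] / [5] / [7];  Q = [1, 3] / [2] / [4]
  Insert 1 (step 5): P = [1, 6] / [3] / [5] / [7];  Q = [1, 3] / [2] / [4] / [5]
  Insert 2 (step 6): P = [1, 2] / [3, 6] / [5] / [7];  Q = [1, 3] / [2, 6] / [4] / [5]
  Insert 4 (step 7): P = [1, 2, 4] / [3, 6] / [5] / [7];  Q = [1, 3, 7] / [2, 6] / [4] / [5]
Final shape: (3, 2, 1, 1).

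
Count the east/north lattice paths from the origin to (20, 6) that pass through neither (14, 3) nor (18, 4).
Number of paths = 149620

Inclusion–exclusion. Total paths: C(26, 20) = 230230. Through P₁: C(17, 14)·C(9, 6) = 57120. Through P₂: C(22, 18)·C(4, 2) = 43890. Since P₁ is strictly southwest of P₂, a monotone path through both must visit P₁ then P₂; paths through both = C(17, 14)·C(5, 4)·C(4, 2) = 20400. Avoid both = 230230 − 57120 − 43890 + 20400 = 149620.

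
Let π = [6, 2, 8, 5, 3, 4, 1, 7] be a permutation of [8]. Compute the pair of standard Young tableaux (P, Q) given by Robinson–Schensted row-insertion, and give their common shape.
P = [1, 3, 4, 7] / [2, 8] / [5] / [6];  Q = [1, 3, 6, 8] / [2, 4] / [5] / [7];  common shape = (4, 2, 1, 1)

Row-insert the values π_1, π_2, … into P one at a time, bumping the leftmost entry strictly greater than the inserted value down to the next row. The recording tableau Q records, in position (i, j), the step at which that cell was added to P.
  Insert 6 (step 1): P = [6];  Q = [1]
  Insert 2 (step 2): P = [2] / [6];  Q = [1] / [2]
  Insert 8 (step 3): P = [2, 8] / [6];  Q = [1, 3] / [2]
  Insert 5 (step 4): P = [2, 5] / [6, 8];  Q = [1, 3] / [2, 4]
  Insert 3 (step 5): P = [2, 3] / [5, 8] / [6];  Q = [1, 3] / [2, 4] / [5]
  Insert 4 (step 6): P = [2, 3, 4] / [5, 8] / [6];  Q = [1, 3, 6] / [2, 4] / [5]
  Insert 1 (step 7): P = [1, 3, 4] / [2, 8] / [5] / [6];  Q = [1, 3, 6] / [2, 4] / [5] / [7]
  Insert 7 (step 8): P = [1, 3, 4, 7] / [2, 8] / [5] / [6];  Q = [1, 3, 6, 8] / [2, 4] / [5] / [7]
Final shape: (4, 2, 1, 1).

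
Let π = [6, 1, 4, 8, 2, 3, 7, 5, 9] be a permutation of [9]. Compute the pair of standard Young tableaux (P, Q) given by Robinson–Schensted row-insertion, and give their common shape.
P = [1, 2, 3, 5, 9] / [4, 7] / [6, 8];  Q = [1, 3, 4, 7, 9] / [2, 6] / [5, 8];  common shape = (5, 2, 2)

Row-insert the values π_1, π_2, … into P one at a time, bumping the leftmost entry strictly greater than the inserted value down to the next row. The recording tableau Q records, in position (i, j), the step at which that cell was added to P.
  Insert 6 (step 1): P = [6];  Q = [1]
  Insert 1 (step 2): P = [1] / [6];  Q = [1] / [2]
  Insert 4 (step 3): P = [1, 4] / [6];  Q = [1, 3] / [2]
  Insert 8 (step 4): P = [1, 4, 8] / [6];  Q = [1, 3, 4] / [2]
  Insert 2 (step 5): P = [1, 2, 8] / [4] / [6];  Q = [1, 3, 4] / [2] / [5]
  Insert 3 (step 6): P = [1, 2, 3] / [4, 8] / [6];  Q = [1, 3, 4] / [2, 6] / [5]
  Insert 7 (step 7): P = [1, 2, 3, 7] / [4, 8] / [6];  Q = [1, 3, 4, 7] / [2, 6] / [5]
  Insert 5 (step 8): P = [1, 2, 3, 5] / [4, 7] / [6, 8];  Q = [1, 3, 4, 7] / [2, 6] / [5, 8]
  Insert 9 (step 9): P = [1, 2, 3, 5, 9] / [4, 7] / [6, 8];  Q = [1, 3, 4, 7, 9] / [2, 6] / [5, 8]
Final shape: (5, 2, 2).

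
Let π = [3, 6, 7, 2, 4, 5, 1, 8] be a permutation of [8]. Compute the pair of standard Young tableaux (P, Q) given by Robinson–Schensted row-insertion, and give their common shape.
P = [1, 4, 5, 8] / [2, 6, 7] / [3];  Q = [1, 2, 3, 8] / [4, 5, 6] / [7];  common shape = (4, 3, 1)

Row-insert the values π_1, π_2, … into P one at a time, bumping the leftmost entry strictly greater than the inserted value down to the next row. The recording tableau Q records, in position (i, j), the step at which that cell was added to P.
  Insert 3 (step 1): P = [3];  Q = [1]
  Insert 6 (step 2): P = [3, 6];  Q = [1, 2]
  Insert 7 (step 3): P = [3, 6, 7];  Q = [1, 2, 3]
  Insert 2 (step 4): P = [2, 6, 7] / [3];  Q = [1, 2, 3] / [4]
  Insert 4 (step 5): P = [2, 4, 7] / [3, 6];  Q = [1, 2, 3] / [4, 5]
  Insert 5 (step 6): P = [2, 4, 5] / [3, 6, 7];  Q = [1, 2, 3] / [4, 5, 6]
  Insert 1 (step 7): P = [1, 4, 5] / [2, 6, 7] / [3];  Q = [1, 2, 3] / [4, 5, 6] / [7]
  Insert 8 (step 8): P = [1, 4, 5, 8] / [2, 6, 7] / [3];  Q = [1, 2, 3, 8] / [4, 5, 6] / [7]
Final shape: (4, 3, 1).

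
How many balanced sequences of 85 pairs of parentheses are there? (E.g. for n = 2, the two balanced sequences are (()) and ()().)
C_85 = 1063353702922273835973036658043476458723103404520

These balanced parentheses are counted by the Catalan number C_n = (1/(n + 1)) · C(2n, n). For n = 85: C_85 = (1/86) · C(170, 85) = 91448418451315549893681152591738975450186892788720/86 = 1063353702922273835973036658043476458723103404520.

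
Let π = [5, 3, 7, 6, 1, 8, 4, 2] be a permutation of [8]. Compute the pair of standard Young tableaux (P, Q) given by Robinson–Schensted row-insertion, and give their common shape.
P = [1, 2, 8] / [3, 4] / [5, 6] / [7];  Q = [1, 3, 6] / [2, 4] / [5, 7] / [8];  common shape = (3, 2, 2, 1)

Row-insert the values π_1, π_2, … into P one at a time, bumping the leftmost entry strictly greater than the inserted value down to the next row. The recording tableau Q records, in position (i, j), the step at which that cell was added to P.
  Insert 5 (step 1): P = [5];  Q = [1]
  Insert 3 (step 2): P = [3] / [5];  Q = [1] / [2]
  Insert 7 (step 3): P = [3, 7] / [5];  Q = [1, 3] / [2]
  Insert 6 (step 4): P = [3, 6] / [5, 7];  Q = [1, 3] / [2, 4]
  Insert 1 (step 5): P = [1, 6] / [3, 7] / [5];  Q = [1, 3] / [2, 4] / [5]
  Insert 8 (step 6): P = [1, 6, 8] / [3, 7] / [5];  Q = [1, 3, 6] / [2, 4] / [5]
  Insert 4 (step 7): P = [1, 4, 8] / [3, 6] / [5, 7];  Q = [1, 3, 6] / [2, 4] / [5, 7]
  Insert 2 (step 8): P = [1, 2, 8] / [3, 4] / [5, 6] / [7];  Q = [1, 3, 6] / [2, 4] / [5, 7] / [8]
Final shape: (3, 2, 2, 1).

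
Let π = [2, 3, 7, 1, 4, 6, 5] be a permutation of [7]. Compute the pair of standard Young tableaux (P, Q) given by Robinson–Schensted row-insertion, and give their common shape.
P = [1, 3, 4, 5] / [2, 6] / [7];  Q = [1, 2, 3, 6] / [4, 5] / [7];  common shape = (4, 2, 1)

Row-insert the values π_1, π_2, … into P one at a time, bumping the leftmost entry strictly greater than the inserted value down to the next row. The recording tableau Q records, in position (i, j), the step at which that cell was added to P.
  Insert 2 (step 1): P = [2];  Q = [1]
  Insert 3 (step 2): P = [2, 3];  Q = [1, 2]
  Insert 7 (step 3): P = [2, 3, 7];  Q = [1, 2, 3]
  Insert 1 (step 4): P = [1, 3, 7] / [2];  Q = [1, 2, 3] / [4]
  Insert 4 (step 5): P = [1, 3, 4] / [2, 7];  Q = [1, 2, 3] / [4, 5]
  Insert 6 (step 6): P = [1, 3, 4, 6] / [2, 7];  Q = [1, 2, 3, 6] / [4, 5]
  Insert 5 (step 7): P = [1, 3, 4, 5] / [2, 6] / [7];  Q = [1, 2, 3, 6] / [4, 5] / [7]
Final shape: (4, 2, 1).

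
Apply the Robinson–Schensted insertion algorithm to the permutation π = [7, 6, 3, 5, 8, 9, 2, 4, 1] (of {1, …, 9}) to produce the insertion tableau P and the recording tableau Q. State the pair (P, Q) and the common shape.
P = [1, 4, 8, 9] / [2, 5] / [3] / [6] / [7];  Q = [1, 4, 5, 6] / [2, 8] / [3] / [7] / [9];  common shape = (4, 2, 1, 1, 1)

Row-insert the values π_1, π_2, … into P one at a time, bumping the leftmost entry strictly greater than the inserted value down to the next row. The recording tableau Q records, in position (i, j), the step at which that cell was added to P.
  Insert 7 (step 1): P = [7];  Q = [1]
  Insert 6 (step 2): P = [6] / [7];  Q = [1] / [2]
  Insert 3 (step 3): P = [3] / [6] / [7];  Q = [1] / [2] / [3]
  Insert 5 (step 4): P = [3, 5] / [6] / [7];  Q = [1, 4] / [2] / [3]
  Insert 8 (step 5): P = [3, 5, 8] / [6] / [7];  Q = [1, 4, 5] / [2] / [3]
  Insert 9 (step 6): P = [3, 5, 8, 9] / [6] / [7];  Q = [1, 4, 5, 6] / [2] / [3]
  Insert 2 (step 7): P = [2, 5, 8, 9] / [3] / [6] / [7];  Q = [1, 4, 5, 6] / [2] / [3] / [7]
  Insert 4 (step 8): P = [2, 4, 8, 9] / [3, 5] / [6] / [7];  Q = [1, 4, 5, 6] / [2, 8] / [3] / [7]
  Insert 1 (step 9): P = [1, 4, 8, 9] / [2, 5] / [3] / [6] / [7];  Q = [1, 4, 5, 6] / [2, 8] / [3] / [7] / [9]
Final shape: (4, 2, 1, 1, 1).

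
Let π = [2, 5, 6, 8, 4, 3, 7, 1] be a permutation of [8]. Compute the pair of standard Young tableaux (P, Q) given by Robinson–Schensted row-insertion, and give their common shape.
P = [1, 3, 6, 7] / [2, 8] / [4] / [5];  Q = [1, 2, 3, 4] / [5, 7] / [6] / [8];  common shape = (4, 2, 1, 1)

Row-insert the values π_1, π_2, … into P one at a time, bumping the leftmost entry strictly greater than the inserted value down to the next row. The recording tableau Q records, in position (i, j), the step at which that cell was added to P.
  Insert 2 (step 1): P = [2];  Q = [1]
  Insert 5 (step 2): P = [2, 5];  Q = [1, 2]
  Insert 6 (step 3): P = [2, 5, 6];  Q = [1, 2, 3]
  Insert 8 (step 4): P = [2, 5, 6, 8];  Q = [1, 2, 3, 4]
  Insert 4 (step 5): P = [2, 4, 6, 8] / [5];  Q = [1, 2, 3, 4] / [5]
  Insert 3 (step 6): P = [2, 3, 6, 8] / [4] / [5];  Q = [1, 2, 3, 4] / [5] / [6]
  Insert 7 (step 7): P = [2, 3, 6, 7] / [4, 8] / [5];  Q = [1, 2, 3, 4] / [5, 7] / [6]
  Insert 1 (step 8): P = [1, 3, 6, 7] / [2, 8] / [4] / [5];  Q = [1, 2, 3, 4] / [5, 7] / [6] / [8]
Final shape: (4, 2, 1, 1).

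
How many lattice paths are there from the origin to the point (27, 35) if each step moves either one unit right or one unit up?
Number of paths = 279692573246309972

A monotone lattice path from (0, 0) to (27, 35) consists of 27 east steps and 35 north steps in some order, so it is determined by which 27 of the 62 steps are east. The count is C(62, 27) = 279692573246309972.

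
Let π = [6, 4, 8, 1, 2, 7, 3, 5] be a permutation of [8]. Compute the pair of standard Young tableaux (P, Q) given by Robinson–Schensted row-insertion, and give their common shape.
P = [1, 2, 3, 5] / [4, 7] / [6, 8];  Q = [1, 3, 6, 8] / [2, 5] / [4, 7];  common shape = (4, 2, 2)

Row-insert the values π_1, π_2, … into P one at a time, bumping the leftmost entry strictly greater than the inserted value down to the next row. The recording tableau Q records, in position (i, j), the step at which that cell was added to P.
  Insert 6 (step 1): P = [6];  Q = [1]
  Insert 4 (step 2): P = [4] / [6];  Q = [1] / [2]
  Insert 8 (step 3): P = [4, 8] / [6];  Q = [1, 3] / [2]
  Insert 1 (step 4): P = [1, 8] / [4] / [6];  Q = [1, 3] / [2] / [4]
  Insert 2 (step 5): P = [1, 2] / [4, 8] / [6];  Q = [1, 3] / [2, 5] / [4]
  Insert 7 (step 6): P = [1, 2, 7] / [4, 8] / [6];  Q = [1, 3, 6] / [2, 5] / [4]
  Insert 3 (step 7): P = [1, 2, 3] / [4, 7] / [6, 8];  Q = [1, 3, 6] / [2, 5] / [4, 7]
  Insert 5 (step 8): P = [1, 2, 3, 5] / [4, 7] / [6, 8];  Q = [1, 3, 6, 8] / [2, 5] / [4, 7]
Final shape: (4, 2, 2).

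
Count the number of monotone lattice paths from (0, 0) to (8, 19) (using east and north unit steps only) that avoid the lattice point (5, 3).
Number of paths = 2165811

Total paths from (0, 0) to (8, 19): C(27, 8) = 2220075. Paths through (5, 3): (paths (0, 0) → (5, 3)) × (paths (5, 3) → (8, 19)) = C(8, 5) · C(19, 3) = 56 · 969 = 54264. Avoidance count = 2220075 − 54264 = 2165811.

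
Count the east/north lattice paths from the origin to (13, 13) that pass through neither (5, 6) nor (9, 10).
Number of paths = 5326300

Inclusion–exclusion. Total paths: C(26, 13) = 10400600. Through P₁: C(11, 5)·C(15, 8) = 2972970. Through P₂: C(19, 9)·C(7, 4) = 3233230. Since P₁ is strictly southwest of P₂, a monotone path through both must visit P₁ then P₂; paths through both = C(11, 5)·C(8, 4)·C(7, 4) = 1131900. Avoid both = 10400600 − 2972970 − 3233230 + 1131900 = 5326300.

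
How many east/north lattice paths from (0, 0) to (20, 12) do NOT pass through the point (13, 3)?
Number of paths = 219386440

Total paths from (0, 0) to (20, 12): C(32, 20) = 225792840. Paths through (13, 3): (paths (0, 0) → (13, 3)) × (paths (13, 3) → (20, 12)) = C(16, 13) · C(16, 7) = 560 · 11440 = 6406400. Avoidance count = 225792840 − 6406400 = 219386440.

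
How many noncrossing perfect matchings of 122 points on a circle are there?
C_61 = 6182127958584855650487080847216336

These noncrossing handshakes are counted by the Catalan number C_n = (1/(n + 1)) · C(2n, n). For n = 61: C_61 = (1/62) · C(122, 61) = 383291933432261050330199012527412832/62 = 6182127958584855650487080847216336.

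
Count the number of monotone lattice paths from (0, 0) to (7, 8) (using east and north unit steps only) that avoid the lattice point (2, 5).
Number of paths = 5259

Total paths from (0, 0) to (7, 8): C(15, 7) = 6435. Paths through (2, 5): (paths (0, 0) → (2, 5)) × (paths (2, 5) → (7, 8)) = C(7, 2) · C(8, 5) = 21 · 56 = 1176. Avoidance count = 6435 − 1176 = 5259.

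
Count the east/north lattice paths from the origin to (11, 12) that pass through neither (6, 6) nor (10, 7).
Number of paths = 836222

Inclusion–exclusion. Total paths: C(23, 11) = 1352078. Through P₁: C(12, 6)·C(11, 5) = 426888. Through P₂: C(17, 10)·C(6, 1) = 116688. Since P₁ is strictly southwest of P₂, a monotone path through both must visit P₁ then P₂; paths through both = C(12, 6)·C(5, 4)·C(6, 1) = 27720. Avoid both = 1352078 − 426888 − 116688 + 27720 = 836222.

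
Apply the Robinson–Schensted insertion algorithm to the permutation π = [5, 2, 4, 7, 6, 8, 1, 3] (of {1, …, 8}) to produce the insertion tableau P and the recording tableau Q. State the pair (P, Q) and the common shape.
P = [1, 3, 6, 8] / [2, 4] / [5, 7];  Q = [1, 3, 4, 6] / [2, 5] / [7, 8];  common shape = (4, 2, 2)

Row-insert the values π_1, π_2, … into P one at a time, bumping the leftmost entry strictly greater than the inserted value down to the next row. The recording tableau Q records, in position (i, j), the step at which that cell was added to P.
  Insert 5 (step 1): P = [5];  Q = [1]
  Insert 2 (step 2): P = [2] / [5];  Q = [1] / [2]
  Insert 4 (step 3): P = [2, 4] / [5];  Q = [1, 3] / [2]
  Insert 7 (step 4): P = [2, 4, 7] / [5];  Q = [1, 3, 4] / [2]
  Insert 6 (step 5): P = [2, 4, 6] / [5, 7];  Q = [1, 3, 4] / [2, 5]
  Insert 8 (step 6): P = [2, 4, 6, 8] / [5, 7];  Q = [1, 3, 4, 6] / [2, 5]
  Insert 1 (step 7): P = [1, 4, 6, 8] / [2, 7] / [5];  Q = [1, 3, 4, 6] / [2, 5] / [7]
  Insert 3 (step 8): P = [1, 3, 6, 8] / [2, 4] / [5, 7];  Q = [1, 3, 4, 6] / [2, 5] / [7, 8]
Final shape: (4, 2, 2).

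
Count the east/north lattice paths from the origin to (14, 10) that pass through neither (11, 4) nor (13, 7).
Number of paths = 1591116

Inclusion–exclusion. Total paths: C(24, 14) = 1961256. Through P₁: C(15, 11)·C(9, 3) = 114660. Through P₂: C(20, 13)·C(4, 1) = 310080. Since P₁ is strictly southwest of P₂, a monotone path through both must visit P₁ then P₂; paths through both = C(15, 11)·C(5, 2)·C(4, 1) = 54600. Avoid both = 1961256 − 114660 − 310080 + 54600 = 1591116.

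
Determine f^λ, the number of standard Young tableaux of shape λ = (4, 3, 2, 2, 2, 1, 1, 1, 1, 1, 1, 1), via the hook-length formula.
# SYT of shape (4, 3, 2, 2, 2, 1, 1, 1, 1, 1, 1, 1) = 3969024

Hook-length formula: f^λ = n! / Π hook(c), product over all cells c of the Young diagram. For λ = (4, 3, 2, 2, 2, 1, 1, 1, 1, 1, 1, 1), n = 20 boxes. Hook lengths by row (left-to-right, top-to-bottom): [15, 7, 3, 1]; [13, 5, 1]; [11, 3]; [10, 2]; [9, 1]; [7]; [6]; [5]; [4]; [3]; [2]; [1]. Product of hooks = 612972360000. So f^λ = 20! / 612972360000 = 2432902008176640000 / 612972360000 = 3969024.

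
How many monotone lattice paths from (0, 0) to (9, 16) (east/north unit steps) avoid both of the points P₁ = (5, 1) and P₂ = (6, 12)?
Number of paths = 1372499

Inclusion–exclusion. Total paths: C(25, 9) = 2042975. Through P₁: C(6, 5)·C(19, 4) = 23256. Through P₂: C(18, 6)·C(7, 3) = 649740. Since P₁ is strictly southwest of P₂, a monotone path through both must visit P₁ then P₂; paths through both = C(6, 5)·C(12, 1)·C(7, 3) = 2520. Avoid both = 2042975 − 23256 − 649740 + 2520 = 1372499.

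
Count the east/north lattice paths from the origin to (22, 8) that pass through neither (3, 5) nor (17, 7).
Number of paths = 3730381

Inclusion–exclusion. Total paths: C(30, 22) = 5852925. Through P₁: C(8, 3)·C(22, 19) = 86240. Through P₂: C(24, 17)·C(6, 5) = 2076624. Since P₁ is strictly southwest of P₂, a monotone path through both must visit P₁ then P₂; paths through both = C(8, 3)·C(16, 14)·C(6, 5) = 40320. Avoid both = 5852925 − 86240 − 2076624 + 40320 = 3730381.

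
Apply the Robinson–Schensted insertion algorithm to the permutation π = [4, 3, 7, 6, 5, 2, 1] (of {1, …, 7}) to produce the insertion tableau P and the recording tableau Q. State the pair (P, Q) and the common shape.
P = [1, 5] / [2, 6] / [3] / [4] / [7];  Q = [1, 3] / [2, 4] / [5] / [6] / [7];  common shape = (2, 2, 1, 1, 1)

Row-insert the values π_1, π_2, … into P one at a time, bumping the leftmost entry strictly greater than the inserted value down to the next row. The recording tableau Q records, in position (i, j), the step at which that cell was added to P.
  Insert 4 (step 1): P = [4];  Q = [1]
  Insert 3 (step 2): P = [3] / [4];  Q = [1] / [2]
  Insert 7 (step 3): P = [3, 7] / [4];  Q = [1, 3] / [2]
  Insert 6 (step 4): P = [3, 6] / [4, 7];  Q = [1, 3] / [2, 4]
  Insert 5 (step 5): P = [3, 5] / [4, 6] / [7];  Q = [1, 3] / [2, 4] / [5]
  Insert 2 (step 6): P = [2, 5] / [3, 6] / [4] / [7];  Q = [1, 3] / [2, 4] / [5] / [6]
  Insert 1 (step 7): P = [1, 5] / [2, 6] / [3] / [4] / [7];  Q = [1, 3] / [2, 4] / [5] / [6] / [7]
Final shape: (2, 2, 1, 1, 1).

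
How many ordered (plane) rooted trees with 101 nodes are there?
C_100 = 896519947090131496687170070074100632420837521538745909320

These ordered rooted trees are counted by the Catalan number C_n = (1/(n + 1)) · C(2n, n). For n = 100: C_100 = (1/101) · C(200, 100) = 90548514656103281165404177077484163874504589675413336841320/101 = 896519947090131496687170070074100632420837521538745909320.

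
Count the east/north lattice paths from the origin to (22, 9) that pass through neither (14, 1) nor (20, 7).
Number of paths = 14722005

Inclusion–exclusion. Total paths: C(31, 22) = 20160075. Through P₁: C(15, 14)·C(16, 8) = 193050. Through P₂: C(27, 20)·C(4, 2) = 5328180. Since P₁ is strictly southwest of P₂, a monotone path through both must visit P₁ then P₂; paths through both = C(15, 14)·C(12, 6)·C(4, 2) = 83160. Avoid both = 20160075 − 193050 − 5328180 + 83160 = 14722005.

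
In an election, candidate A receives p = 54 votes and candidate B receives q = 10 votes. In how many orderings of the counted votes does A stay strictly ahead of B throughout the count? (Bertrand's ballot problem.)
Strict-lead orderings = 104137835186

Total orderings of the 64 votes with 54 for A: C(64, 54) = 151473214816. By the Bertrand ballot formula (Cycle Lemma / reflection principle), the number of orderings in which A is strictly ahead of B throughout is (p − q)/(p + q) · C(p + q, p) = (54 − 10)/(54 + 10) · 151473214816 = 104137835186.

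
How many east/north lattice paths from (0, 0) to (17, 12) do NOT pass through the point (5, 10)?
Number of paths = 51622662

Total paths from (0, 0) to (17, 12): C(29, 17) = 51895935. Paths through (5, 10): (paths (0, 0) → (5, 10)) × (paths (5, 10) → (17, 12)) = C(15, 5) · C(14, 12) = 3003 · 91 = 273273. Avoidance count = 51895935 − 273273 = 51622662.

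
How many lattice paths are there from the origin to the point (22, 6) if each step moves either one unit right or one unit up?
Number of paths = 376740

A monotone lattice path from (0, 0) to (22, 6) consists of 22 east steps and 6 north steps in some order, so it is determined by which 22 of the 28 steps are east. The count is C(28, 22) = 376740.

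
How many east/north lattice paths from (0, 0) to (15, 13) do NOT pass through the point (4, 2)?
Number of paths = 26860680

Total paths from (0, 0) to (15, 13): C(28, 15) = 37442160. Paths through (4, 2): (paths (0, 0) → (4, 2)) × (paths (4, 2) → (15, 13)) = C(6, 4) · C(22, 11) = 15 · 705432 = 10581480. Avoidance count = 37442160 − 10581480 = 26860680.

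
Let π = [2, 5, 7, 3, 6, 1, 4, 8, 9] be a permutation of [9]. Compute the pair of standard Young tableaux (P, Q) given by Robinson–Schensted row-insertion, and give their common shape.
P = [1, 3, 4, 8, 9] / [2, 6] / [5, 7];  Q = [1, 2, 3, 8, 9] / [4, 5] / [6, 7];  common shape = (5, 2, 2)

Row-insert the values π_1, π_2, … into P one at a time, bumping the leftmost entry strictly greater than the inserted value down to the next row. The recording tableau Q records, in position (i, j), the step at which that cell was added to P.
  Insert 2 (step 1): P = [2];  Q = [1]
  Insert 5 (step 2): P = [2, 5];  Q = [1, 2]
  Insert 7 (step 3): P = [2, 5, 7];  Q = [1, 2, 3]
  Insert 3 (step 4): P = [2, 3, 7] / [5];  Q = [1, 2, 3] / [4]
  Insert 6 (step 5): P = [2, 3, 6] / [5, 7];  Q = [1, 2, 3] / [4, 5]
  Insert 1 (step 6): P = [1, 3, 6] / [2, 7] / [5];  Q = [1, 2, 3] / [4, 5] / [6]
  Insert 4 (step 7): P = [1, 3, 4] / [2, 6] / [5, 7];  Q = [1, 2, 3] / [4, 5] / [6, 7]
  Insert 8 (step 8): P = [1, 3, 4, 8] / [2, 6] / [5, 7];  Q = [1, 2, 3, 8] / [4, 5] / [6, 7]
  Insert 9 (step 9): P = [1, 3, 4, 8, 9] / [2, 6] / [5, 7];  Q = [1, 2, 3, 8, 9] / [4, 5] / [6, 7]
Final shape: (5, 2, 2).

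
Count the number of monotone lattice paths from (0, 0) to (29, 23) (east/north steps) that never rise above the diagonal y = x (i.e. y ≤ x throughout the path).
Number of paths = 82336410323440

By the reflection principle (André's argument), the number of monotone paths to (29, 23) with n ≤ m that never go above y = x is C(52, 29) − C(52, 30) = 352870329957600 − 270533919634160 = 82336410323440.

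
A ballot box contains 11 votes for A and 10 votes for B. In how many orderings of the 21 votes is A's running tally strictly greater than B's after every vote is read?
Strict-lead orderings = 16796

Total orderings of the 21 votes with 11 for A: C(21, 11) = 352716. By the Bertrand ballot formula (Cycle Lemma / reflection principle), the number of orderings in which A is strictly ahead of B throughout is (p − q)/(p + q) · C(p + q, p) = (11 − 10)/(11 + 10) · 352716 = 16796.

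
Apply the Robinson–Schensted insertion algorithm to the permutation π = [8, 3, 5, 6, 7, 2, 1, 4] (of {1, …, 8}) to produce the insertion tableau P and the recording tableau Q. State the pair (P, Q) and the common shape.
P = [1, 4, 6, 7] / [2, 5] / [3] / [8];  Q = [1, 3, 4, 5] / [2, 8] / [6] / [7];  common shape = (4, 2, 1, 1)

Row-insert the values π_1, π_2, … into P one at a time, bumping the leftmost entry strictly greater than the inserted value down to the next row. The recording tableau Q records, in position (i, j), the step at which that cell was added to P.
  Insert 8 (step 1): P = [8];  Q = [1]
  Insert 3 (step 2): P = [3] / [8];  Q = [1] / [2]
  Insert 5 (step 3): P = [3, 5] / [8];  Q = [1, 3] / [2]
  Insert 6 (step 4): P = [3, 5, 6] / [8];  Q = [1, 3, 4] / [2]
  Insert 7 (step 5): P = [3, 5, 6, 7] / [8];  Q = [1, 3, 4, 5] / [2]
  Insert 2 (step 6): P = [2, 5, 6, 7] / [3] / [8];  Q = [1, 3, 4, 5] / [2] / [6]
  Insert 1 (step 7): P = [1, 5, 6, 7] / [2] / [3] / [8];  Q = [1, 3, 4, 5] / [2] / [6] / [7]
  Insert 4 (step 8): P = [1, 4, 6, 7] / [2, 5] / [3] / [8];  Q = [1, 3, 4, 5] / [2, 8] / [6] / [7]
Final shape: (4, 2, 1, 1).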